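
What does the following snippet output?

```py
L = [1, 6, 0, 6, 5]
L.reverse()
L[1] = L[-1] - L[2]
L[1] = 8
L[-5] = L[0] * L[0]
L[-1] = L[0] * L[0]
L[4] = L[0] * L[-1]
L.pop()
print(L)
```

reverse → [5, 6, 0, 6, 1]
L[1] = L[-1]-L[2] = 1-0 = 1 → [5, 1, 0, 6, 1]
L[1] = 8 → [5, 8, 0, 6, 1]
L[-5] = L[0]*L[0] = 5*5 = 25 → [25, 8, 0, 6, 1]
L[-1] = L[0]*L[0] = 25*25 = 625 → [25, 8, 0, 6, 625]
L[4] = L[0]*L[-1] = 25*625 = 15625 → [25, 8, 0, 6, 15625]
pop() removes 15625 → [25, 8, 0, 6]

[25, 8, 0, 6]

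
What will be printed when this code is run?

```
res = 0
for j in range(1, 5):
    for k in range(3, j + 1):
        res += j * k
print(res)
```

j=3,k=3: res = 0+9 = 9
j=4,k=3: res = 9+12 = 21
j=4,k=4: res = 21+16 = 37

37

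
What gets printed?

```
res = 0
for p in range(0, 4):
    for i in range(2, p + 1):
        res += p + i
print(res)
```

15

p=2,i=2: res = 0+4 = 4
p=3,i=2: res = 4+5 = 9
p=3,i=3: res = 9+6 = 15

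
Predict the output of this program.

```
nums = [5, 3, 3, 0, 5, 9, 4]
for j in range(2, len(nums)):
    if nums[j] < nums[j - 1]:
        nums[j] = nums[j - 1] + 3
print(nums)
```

[5, 3, 3, 6, 9, 9, 12]

j=2: 3>=3, unchanged → [5, 3, 3, 0, 5, 9, 4]
j=3: 0<3, nums[3] = 3+3 = 6 → [5, 3, 3, 6, 5, 9, 4]
j=4: 5<6, nums[4] = 6+3 = 9 → [5, 3, 3, 6, 9, 9, 4]
j=5: 9>=9, unchanged → [5, 3, 3, 6, 9, 9, 4]
j=6: 4<9, nums[6] = 9+3 = 12 → [5, 3, 3, 6, 9, 9, 12]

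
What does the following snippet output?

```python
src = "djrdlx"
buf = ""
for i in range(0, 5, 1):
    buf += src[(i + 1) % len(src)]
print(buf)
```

jrdlx

i=0: add src[1]='j' → 'j'
i=1: add src[2]='r' → 'jr'
i=2: add src[3]='d' → 'jrd'
i=3: add src[4]='l' → 'jrdl'
i=4: add src[5]='x' → 'jrdlx'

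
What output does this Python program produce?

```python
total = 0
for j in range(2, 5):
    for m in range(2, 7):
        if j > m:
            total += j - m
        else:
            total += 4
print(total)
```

52

j=2,m=2: not 2>2, total = 0+4 = 4
j=2,m=3: not 2>3, total = 4+4 = 8
j=2,m=4: not 2>4, total = 8+4 = 12
j=2,m=5: not 2>5, total = 12+4 = 16
j=2,m=6: not 2>6, total = 16+4 = 20
j=3,m=2: 3>2, total = 20+1 = 21
j=3,m=3: not 3>3, total = 21+4 = 25
j=3,m=4: not 3>4, total = 25+4 = 29
j=3,m=5: not 3>5, total = 29+4 = 33
j=3,m=6: not 3>6, total = 33+4 = 37
j=4,m=2: 4>2, total = 37+2 = 39
j=4,m=3: 4>3, total = 39+1 = 40
j=4,m=4: not 4>4, total = 40+4 = 44
j=4,m=5: not 4>5, total = 44+4 = 48
j=4,m=6: not 4>6, total = 48+4 = 52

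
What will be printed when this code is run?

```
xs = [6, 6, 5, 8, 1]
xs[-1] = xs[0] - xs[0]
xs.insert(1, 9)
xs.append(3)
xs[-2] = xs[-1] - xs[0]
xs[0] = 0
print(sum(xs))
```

28

xs[-1] = xs[0]-xs[0] = 6-6 = 0 → [6, 6, 5, 8, 0]
insert 9 at 1 → [6, 9, 6, 5, 8, 0]
append 3 → [6, 9, 6, 5, 8, 0, 3]
xs[-2] = xs[-1]-xs[0] = 3-6 = -3 → [6, 9, 6, 5, 8, -3, 3]
xs[0] = 0 → [0, 9, 6, 5, 8, -3, 3]
sum = 28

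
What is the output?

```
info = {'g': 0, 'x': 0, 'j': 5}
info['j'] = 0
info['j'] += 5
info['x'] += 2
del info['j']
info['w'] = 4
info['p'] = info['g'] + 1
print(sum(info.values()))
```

7

info['j'] = 0 → {'g': 0, 'x': 0, 'j': 0}
info['j'] = 0+5 = 5 → {'g': 0, 'x': 0, 'j': 5}
info['x'] = 0+2 = 2 → {'g': 0, 'x': 2, 'j': 5}
del 'j' → {'g': 0, 'x': 2}
info['w'] = 4 → {'g': 0, 'x': 2, 'w': 4}
info['p'] = info['g']+1 = 1 → {'g': 0, 'x': 2, 'w': 4, 'p': 1}
sum of values = 7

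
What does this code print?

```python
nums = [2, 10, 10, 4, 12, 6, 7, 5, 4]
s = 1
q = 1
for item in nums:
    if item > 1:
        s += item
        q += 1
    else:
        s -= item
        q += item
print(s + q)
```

item=2: >1, s = 1+2 = 3; q=2
item=10: >1, s = 3+10 = 13; q=3
item=10: >1, s = 13+10 = 23; q=4
item=4: >1, s = 23+4 = 27; q=5
item=12: >1, s = 27+12 = 39; q=6
item=6: >1, s = 39+6 = 45; q=7
item=7: >1, s = 45+7 = 52; q=8
item=5: >1, s = 52+5 = 57; q=9
item=4: >1, s = 57+4 = 61; q=10
s+q = 61+10 = 71

71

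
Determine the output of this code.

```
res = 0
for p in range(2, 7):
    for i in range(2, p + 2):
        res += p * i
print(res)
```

355

p=2,i=2: res = 0+4 = 4
p=2,i=3: res = 4+6 = 10
p=3,i=2: res = 10+6 = 16
p=3,i=3: res = 16+9 = 25
p=3,i=4: res = 25+12 = 37
p=4,i=2: res = 37+8 = 45
p=4,i=3: res = 45+12 = 57
p=4,i=4: res = 57+16 = 73
p=4,i=5: res = 73+20 = 93
p=5,i=2: res = 93+10 = 103
p=5,i=3: res = 103+15 = 118
p=5,i=4: res = 118+20 = 138
p=5,i=5: res = 138+25 = 163
p=5,i=6: res = 163+30 = 193
p=6,i=2: res = 193+12 = 205
p=6,i=3: res = 205+18 = 223
p=6,i=4: res = 223+24 = 247
p=6,i=5: res = 247+30 = 277
p=6,i=6: res = 277+36 = 313
p=6,i=7: res = 313+42 = 355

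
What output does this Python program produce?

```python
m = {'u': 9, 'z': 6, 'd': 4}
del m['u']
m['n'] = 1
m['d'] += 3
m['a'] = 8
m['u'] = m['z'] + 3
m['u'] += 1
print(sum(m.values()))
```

32

del 'u' → {'z': 6, 'd': 4}
m['n'] = 1 → {'z': 6, 'd': 4, 'n': 1}
m['d'] = 4+3 = 7 → {'z': 6, 'd': 7, 'n': 1}
m['a'] = 8 → {'z': 6, 'd': 7, 'n': 1, 'a': 8}
m['u'] = m['z']+3 = 9 → {'z': 6, 'd': 7, 'n': 1, 'a': 8, 'u': 9}
m['u'] = 9+1 = 10 → {'z': 6, 'd': 7, 'n': 1, 'a': 8, 'u': 10}
sum of values = 32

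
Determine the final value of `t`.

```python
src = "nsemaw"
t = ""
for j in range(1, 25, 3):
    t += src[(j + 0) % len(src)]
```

j=1: add src[1]='s' → 's'
j=4: add src[4]='a' → 'sa'
j=7: add src[1]='s' → 'sas'
j=10: add src[4]='a' → 'sasa'
j=13: add src[1]='s' → 'sasas'
j=16: add src[4]='a' → 'sasasa'
j=19: add src[1]='s' → 'sasasas'
j=22: add src[4]='a' → 'sasasasa'

'sasasasa'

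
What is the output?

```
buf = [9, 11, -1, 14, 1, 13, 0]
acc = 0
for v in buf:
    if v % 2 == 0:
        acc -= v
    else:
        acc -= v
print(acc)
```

-47

v=9: not even, acc = 0-9 = -9
v=11: not even, acc = (-9)-11 = -20
v=-1: not even, acc = (-20)-(-1) = -19
v=14: even, acc = (-19)-14 = -33
v=1: not even, acc = (-33)-1 = -34
v=13: not even, acc = (-34)-13 = -47
v=0: even, acc = (-47)-0 = -47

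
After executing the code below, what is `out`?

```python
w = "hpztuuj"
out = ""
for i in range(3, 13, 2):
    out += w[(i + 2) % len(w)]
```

'uhzuj'

i=3: add w[5]='u' → 'u'
i=5: add w[0]='h' → 'uh'
i=7: add w[2]='z' → 'uhz'
i=9: add w[4]='u' → 'uhzu'
i=11: add w[6]='j' → 'uhzuj'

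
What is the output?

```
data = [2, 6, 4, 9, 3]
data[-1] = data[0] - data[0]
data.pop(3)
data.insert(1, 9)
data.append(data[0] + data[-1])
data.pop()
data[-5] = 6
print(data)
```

data[-1] = data[0]-data[0] = 2-2 = 0 → [2, 6, 4, 9, 0]
pop(3) removes 9 → [2, 6, 4, 0]
insert 9 at 1 → [2, 9, 6, 4, 0]
append data[0]+data[-1] = 2+0 = 2 → [2, 9, 6, 4, 0, 2]
pop() removes 2 → [2, 9, 6, 4, 0]
data[-5] = 6 → [6, 9, 6, 4, 0]

[6, 9, 6, 4, 0]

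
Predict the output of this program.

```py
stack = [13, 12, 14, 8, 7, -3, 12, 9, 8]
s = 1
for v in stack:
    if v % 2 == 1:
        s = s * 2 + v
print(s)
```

151

v=13: odd, s = 1*2+13 = 15
v=12: not odd
v=14: not odd
v=8: not odd
v=7: odd, s = 15*2+7 = 37
v=-3: odd, s = 37*2+(-3) = 71
v=12: not odd
v=9: odd, s = 71*2+9 = 151
v=8: not odd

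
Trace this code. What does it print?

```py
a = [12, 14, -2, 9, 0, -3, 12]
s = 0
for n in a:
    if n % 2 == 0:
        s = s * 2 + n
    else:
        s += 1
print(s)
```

n=12: even, s = 0*2+12 = 12
n=14: even, s = 12*2+14 = 38
n=-2: even, s = 38*2+(-2) = 74
n=9: not even, s = 74+1 = 75
n=0: even, s = 75*2+0 = 150
n=-3: not even, s = 150+1 = 151
n=12: even, s = 151*2+12 = 314

314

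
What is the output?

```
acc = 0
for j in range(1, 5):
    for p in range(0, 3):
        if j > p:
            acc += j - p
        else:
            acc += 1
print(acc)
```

22

j=1,p=0: 1>0, acc = 0+1 = 1
j=1,p=1: not 1>1, acc = 1+1 = 2
j=1,p=2: not 1>2, acc = 2+1 = 3
j=2,p=0: 2>0, acc = 3+2 = 5
j=2,p=1: 2>1, acc = 5+1 = 6
j=2,p=2: not 2>2, acc = 6+1 = 7
j=3,p=0: 3>0, acc = 7+3 = 10
j=3,p=1: 3>1, acc = 10+2 = 12
j=3,p=2: 3>2, acc = 12+1 = 13
j=4,p=0: 4>0, acc = 13+4 = 17
j=4,p=1: 4>1, acc = 17+3 = 20
j=4,p=2: 4>2, acc = 20+2 = 22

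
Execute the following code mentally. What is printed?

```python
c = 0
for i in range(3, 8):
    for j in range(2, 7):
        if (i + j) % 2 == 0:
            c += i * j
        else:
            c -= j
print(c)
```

i=3,j=2: odd sum, c = 0-2 = -2
i=3,j=3: even sum, c = (-2)+9 = 7
i=3,j=4: odd sum, c = 7-4 = 3
i=3,j=5: even sum, c = 3+15 = 18
i=3,j=6: odd sum, c = 18-6 = 12
i=4,j=2: even sum, c = 12+8 = 20
i=4,j=3: odd sum, c = 20-3 = 17
i=4,j=4: even sum, c = 17+16 = 33
i=4,j=5: odd sum, c = 33-5 = 28
i=4,j=6: even sum, c = 28+24 = 52
i=5,j=2: odd sum, c = 52-2 = 50
i=5,j=3: even sum, c = 50+15 = 65
i=5,j=4: odd sum, c = 65-4 = 61
i=5,j=5: even sum, c = 61+25 = 86
i=5,j=6: odd sum, c = 86-6 = 80
i=6,j=2: even sum, c = 80+12 = 92
i=6,j=3: odd sum, c = 92-3 = 89
i=6,j=4: even sum, c = 89+24 = 113
i=6,j=5: odd sum, c = 113-5 = 108
i=6,j=6: even sum, c = 108+36 = 144
i=7,j=2: odd sum, c = 144-2 = 142
i=7,j=3: even sum, c = 142+21 = 163
i=7,j=4: odd sum, c = 163-4 = 159
i=7,j=5: even sum, c = 159+35 = 194
i=7,j=6: odd sum, c = 194-6 = 188

188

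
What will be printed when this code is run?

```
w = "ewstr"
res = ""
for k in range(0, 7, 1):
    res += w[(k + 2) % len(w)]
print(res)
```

strewst

k=0: add w[2]='s' → 's'
k=1: add w[3]='t' → 'st'
k=2: add w[4]='r' → 'str'
k=3: add w[0]='e' → 'stre'
k=4: add w[1]='w' → 'strew'
k=5: add w[2]='s' → 'strews'
k=6: add w[3]='t' → 'strewst'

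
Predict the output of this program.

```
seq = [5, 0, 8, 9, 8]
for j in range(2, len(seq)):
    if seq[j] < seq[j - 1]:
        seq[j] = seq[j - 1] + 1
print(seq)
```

j=2: 8>=0, unchanged → [5, 0, 8, 9, 8]
j=3: 9>=8, unchanged → [5, 0, 8, 9, 8]
j=4: 8<9, seq[4] = 9+1 = 10 → [5, 0, 8, 9, 10]

[5, 0, 8, 9, 10]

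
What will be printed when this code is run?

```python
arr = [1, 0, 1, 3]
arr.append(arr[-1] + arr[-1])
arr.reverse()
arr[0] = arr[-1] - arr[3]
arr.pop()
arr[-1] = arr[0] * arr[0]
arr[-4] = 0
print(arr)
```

append arr[-1]+arr[-1] = 3+3 = 6 → [1, 0, 1, 3, 6]
reverse → [6, 3, 1, 0, 1]
arr[0] = arr[-1]-arr[3] = 1-0 = 1 → [1, 3, 1, 0, 1]
pop() removes 1 → [1, 3, 1, 0]
arr[-1] = arr[0]*arr[0] = 1*1 = 1 → [1, 3, 1, 1]
arr[-4] = 0 → [0, 3, 1, 1]

[0, 3, 1, 1]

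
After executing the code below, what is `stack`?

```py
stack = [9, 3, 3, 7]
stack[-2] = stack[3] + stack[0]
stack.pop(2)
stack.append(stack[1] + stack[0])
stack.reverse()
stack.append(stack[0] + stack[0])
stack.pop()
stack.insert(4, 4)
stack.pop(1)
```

[12, 3, 9, 4]

stack[-2] = stack[3]+stack[0] = 7+9 = 16 → [9, 3, 16, 7]
pop(2) removes 16 → [9, 3, 7]
append stack[1]+stack[0] = 3+9 = 12 → [9, 3, 7, 12]
reverse → [12, 7, 3, 9]
append stack[0]+stack[0] = 12+12 = 24 → [12, 7, 3, 9, 24]
pop() removes 24 → [12, 7, 3, 9]
insert 4 at 4 → [12, 7, 3, 9, 4]
pop(1) removes 7 → [12, 3, 9, 4]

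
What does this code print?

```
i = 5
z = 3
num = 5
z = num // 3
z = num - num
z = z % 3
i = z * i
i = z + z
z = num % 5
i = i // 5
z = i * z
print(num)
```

5

z = 5//3 = 1
z = 5-5 = 0
z = 0%3 = 0
i = 0*5 = 0
i = 0+0 = 0
z = 5%5 = 0
i = 0//5 = 0
z = 0*0 = 0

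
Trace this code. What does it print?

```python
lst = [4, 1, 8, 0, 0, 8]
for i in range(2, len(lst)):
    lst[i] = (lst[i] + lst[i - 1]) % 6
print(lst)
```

i=2: lst[2] = (8+1)%6 = 3 → [4, 1, 3, 0, 0, 8]
i=3: lst[3] = (0+3)%6 = 3 → [4, 1, 3, 3, 0, 8]
i=4: lst[4] = (0+3)%6 = 3 → [4, 1, 3, 3, 3, 8]
i=5: lst[5] = (8+3)%6 = 5 → [4, 1, 3, 3, 3, 5]

[4, 1, 3, 3, 3, 5]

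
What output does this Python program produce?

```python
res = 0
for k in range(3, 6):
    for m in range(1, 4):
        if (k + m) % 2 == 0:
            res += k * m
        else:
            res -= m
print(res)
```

k=3,m=1: even sum, res = 0+3 = 3
k=3,m=2: odd sum, res = 3-2 = 1
k=3,m=3: even sum, res = 1+9 = 10
k=4,m=1: odd sum, res = 10-1 = 9
k=4,m=2: even sum, res = 9+8 = 17
k=4,m=3: odd sum, res = 17-3 = 14
k=5,m=1: even sum, res = 14+5 = 19
k=5,m=2: odd sum, res = 19-2 = 17
k=5,m=3: even sum, res = 17+15 = 32

32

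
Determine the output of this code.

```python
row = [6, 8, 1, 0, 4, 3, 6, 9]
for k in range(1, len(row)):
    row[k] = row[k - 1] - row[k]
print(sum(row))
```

k=1: row[1] = 6-8 = -2 → [6, -2, 1, 0, 4, 3, 6, 9]
k=2: row[2] = (-2)-1 = -3 → [6, -2, -3, 0, 4, 3, 6, 9]
k=3: row[3] = (-3)-0 = -3 → [6, -2, -3, -3, 4, 3, 6, 9]
k=4: row[4] = (-3)-4 = -7 → [6, -2, -3, -3, -7, 3, 6, 9]
k=5: row[5] = (-7)-3 = -10 → [6, -2, -3, -3, -7, -10, 6, 9]
k=6: row[6] = (-10)-6 = -16 → [6, -2, -3, -3, -7, -10, -16, 9]
k=7: row[7] = (-16)-9 = -25 → [6, -2, -3, -3, -7, -10, -16, -25]
sum = -60

-60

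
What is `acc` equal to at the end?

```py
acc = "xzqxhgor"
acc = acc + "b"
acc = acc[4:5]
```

'h'

+ 'b' → 'xzqxhgorb'
slice [4:5] → 'h'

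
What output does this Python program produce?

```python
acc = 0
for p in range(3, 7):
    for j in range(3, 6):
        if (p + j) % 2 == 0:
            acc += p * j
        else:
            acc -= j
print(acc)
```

80

p=3,j=3: even sum, acc = 0+9 = 9
p=3,j=4: odd sum, acc = 9-4 = 5
p=3,j=5: even sum, acc = 5+15 = 20
p=4,j=3: odd sum, acc = 20-3 = 17
p=4,j=4: even sum, acc = 17+16 = 33
p=4,j=5: odd sum, acc = 33-5 = 28
p=5,j=3: even sum, acc = 28+15 = 43
p=5,j=4: odd sum, acc = 43-4 = 39
p=5,j=5: even sum, acc = 39+25 = 64
p=6,j=3: odd sum, acc = 64-3 = 61
p=6,j=4: even sum, acc = 61+24 = 85
p=6,j=5: odd sum, acc = 85-5 = 80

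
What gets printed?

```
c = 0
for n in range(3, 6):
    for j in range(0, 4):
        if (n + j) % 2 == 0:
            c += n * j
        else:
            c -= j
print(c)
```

32

n=3,j=0: odd sum, c = 0-0 = 0
n=3,j=1: even sum, c = 0+3 = 3
n=3,j=2: odd sum, c = 3-2 = 1
n=3,j=3: even sum, c = 1+9 = 10
n=4,j=0: even sum, c = 10+0 = 10
n=4,j=1: odd sum, c = 10-1 = 9
n=4,j=2: even sum, c = 9+8 = 17
n=4,j=3: odd sum, c = 17-3 = 14
n=5,j=0: odd sum, c = 14-0 = 14
n=5,j=1: even sum, c = 14+5 = 19
n=5,j=2: odd sum, c = 19-2 = 17
n=5,j=3: even sum, c = 17+15 = 32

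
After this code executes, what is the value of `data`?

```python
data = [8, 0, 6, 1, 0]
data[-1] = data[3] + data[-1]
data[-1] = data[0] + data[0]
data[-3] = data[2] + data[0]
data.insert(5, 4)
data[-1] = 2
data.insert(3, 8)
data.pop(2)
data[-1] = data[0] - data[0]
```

data[-1] = data[3]+data[-1] = 1+0 = 1 → [8, 0, 6, 1, 1]
data[-1] = data[0]+data[0] = 8+8 = 16 → [8, 0, 6, 1, 16]
data[-3] = data[2]+data[0] = 6+8 = 14 → [8, 0, 14, 1, 16]
insert 4 at 5 → [8, 0, 14, 1, 16, 4]
data[-1] = 2 → [8, 0, 14, 1, 16, 2]
insert 8 at 3 → [8, 0, 14, 8, 1, 16, 2]
pop(2) removes 14 → [8, 0, 8, 1, 16, 2]
data[-1] = data[0]-data[0] = 8-8 = 0 → [8, 0, 8, 1, 16, 0]

[8, 0, 8, 1, 16, 0]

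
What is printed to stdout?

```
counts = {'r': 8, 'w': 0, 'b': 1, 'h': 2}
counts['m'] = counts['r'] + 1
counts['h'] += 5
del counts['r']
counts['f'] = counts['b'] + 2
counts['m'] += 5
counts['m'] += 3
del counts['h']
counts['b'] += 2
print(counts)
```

{'w': 0, 'b': 3, 'm': 17, 'f': 3}

counts['m'] = counts['r']+1 = 9 → {'r': 8, 'w': 0, 'b': 1, 'h': 2, 'm': 9}
counts['h'] = 2+5 = 7 → {'r': 8, 'w': 0, 'b': 1, 'h': 7, 'm': 9}
del 'r' → {'w': 0, 'b': 1, 'h': 7, 'm': 9}
counts['f'] = counts['b']+2 = 3 → {'w': 0, 'b': 1, 'h': 7, 'm': 9, 'f': 3}
counts['m'] = 9+5 = 14 → {'w': 0, 'b': 1, 'h': 7, 'm': 14, 'f': 3}
counts['m'] = 14+3 = 17 → {'w': 0, 'b': 1, 'h': 7, 'm': 17, 'f': 3}
del 'h' → {'w': 0, 'b': 1, 'm': 17, 'f': 3}
counts['b'] = 1+2 = 3 → {'w': 0, 'b': 3, 'm': 17, 'f': 3}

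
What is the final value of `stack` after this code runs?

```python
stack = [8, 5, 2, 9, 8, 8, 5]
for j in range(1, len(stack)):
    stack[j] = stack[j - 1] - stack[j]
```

j=1: stack[1] = 8-5 = 3 → [8, 3, 2, 9, 8, 8, 5]
j=2: stack[2] = 3-2 = 1 → [8, 3, 1, 9, 8, 8, 5]
j=3: stack[3] = 1-9 = -8 → [8, 3, 1, -8, 8, 8, 5]
j=4: stack[4] = (-8)-8 = -16 → [8, 3, 1, -8, -16, 8, 5]
j=5: stack[5] = (-16)-8 = -24 → [8, 3, 1, -8, -16, -24, 5]
j=6: stack[6] = (-24)-5 = -29 → [8, 3, 1, -8, -16, -24, -29]

[8, 3, 1, -8, -16, -24, -29]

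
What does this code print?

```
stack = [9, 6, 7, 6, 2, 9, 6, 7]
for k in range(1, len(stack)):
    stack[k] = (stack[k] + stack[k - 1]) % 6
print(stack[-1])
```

k=1: stack[1] = (6+9)%6 = 3 → [9, 3, 7, 6, 2, 9, 6, 7]
k=2: stack[2] = (7+3)%6 = 4 → [9, 3, 4, 6, 2, 9, 6, 7]
k=3: stack[3] = (6+4)%6 = 4 → [9, 3, 4, 4, 2, 9, 6, 7]
k=4: stack[4] = (2+4)%6 = 0 → [9, 3, 4, 4, 0, 9, 6, 7]
k=5: stack[5] = (9+0)%6 = 3 → [9, 3, 4, 4, 0, 3, 6, 7]
k=6: stack[6] = (6+3)%6 = 3 → [9, 3, 4, 4, 0, 3, 3, 7]
k=7: stack[7] = (7+3)%6 = 4 → [9, 3, 4, 4, 0, 3, 3, 4]

4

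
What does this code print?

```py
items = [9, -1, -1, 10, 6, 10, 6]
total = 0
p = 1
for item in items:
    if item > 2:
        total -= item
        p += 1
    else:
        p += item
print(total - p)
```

-45

item=9: >2, total = 0-9 = -9; p=2
item=-1: not >2; p=1
item=-1: not >2; p=0
item=10: >2, total = (-9)-10 = -19; p=1
item=6: >2, total = (-19)-6 = -25; p=2
item=10: >2, total = (-25)-10 = -35; p=3
item=6: >2, total = (-35)-6 = -41; p=4
total-p = (-41)-4 = -45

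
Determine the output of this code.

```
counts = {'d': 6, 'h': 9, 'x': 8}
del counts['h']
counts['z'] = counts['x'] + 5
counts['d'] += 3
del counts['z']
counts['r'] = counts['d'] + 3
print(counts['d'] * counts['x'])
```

72

del 'h' → {'d': 6, 'x': 8}
counts['z'] = counts['x']+5 = 13 → {'d': 6, 'x': 8, 'z': 13}
counts['d'] = 6+3 = 9 → {'d': 9, 'x': 8, 'z': 13}
del 'z' → {'d': 9, 'x': 8}
counts['r'] = counts['d']+3 = 12 → {'d': 9, 'x': 8, 'r': 12}
counts['d']*counts['x'] = 9*8 = 72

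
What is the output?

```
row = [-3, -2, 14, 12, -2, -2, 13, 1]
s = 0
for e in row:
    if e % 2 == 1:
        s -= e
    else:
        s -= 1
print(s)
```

e=-3: odd, s = 0-(-3) = 3
e=-2: not odd, s = 3-1 = 2
e=14: not odd, s = 2-1 = 1
e=12: not odd, s = 1-1 = 0
e=-2: not odd, s = 0-1 = -1
e=-2: not odd, s = (-1)-1 = -2
e=13: odd, s = (-2)-13 = -15
e=1: odd, s = (-15)-1 = -16

-16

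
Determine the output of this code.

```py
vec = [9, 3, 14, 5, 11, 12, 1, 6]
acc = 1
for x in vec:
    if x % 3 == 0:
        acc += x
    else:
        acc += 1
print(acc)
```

x=9: %3==0, acc = 1+9 = 10
x=3: %3==0, acc = 10+3 = 13
x=14: not %3==0, acc = 13+1 = 14
x=5: not %3==0, acc = 14+1 = 15
x=11: not %3==0, acc = 15+1 = 16
x=12: %3==0, acc = 16+12 = 28
x=1: not %3==0, acc = 28+1 = 29
x=6: %3==0, acc = 29+6 = 35

35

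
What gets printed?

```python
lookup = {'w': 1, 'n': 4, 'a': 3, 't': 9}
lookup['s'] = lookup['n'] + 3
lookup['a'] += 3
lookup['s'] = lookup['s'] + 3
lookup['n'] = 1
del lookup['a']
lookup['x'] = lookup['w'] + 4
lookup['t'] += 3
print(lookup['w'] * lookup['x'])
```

5

lookup['s'] = lookup['n']+3 = 7 → {'w': 1, 'n': 4, 'a': 3, 't': 9, 's': 7}
lookup['a'] = 3+3 = 6 → {'w': 1, 'n': 4, 'a': 6, 't': 9, 's': 7}
lookup['s'] = lookup['s']+3 = 10 → {'w': 1, 'n': 4, 'a': 6, 't': 9, 's': 10}
lookup['n'] = 1 → {'w': 1, 'n': 1, 'a': 6, 't': 9, 's': 10}
del 'a' → {'w': 1, 'n': 1, 't': 9, 's': 10}
lookup['x'] = lookup['w']+4 = 5 → {'w': 1, 'n': 1, 't': 9, 's': 10, 'x': 5}
lookup['t'] = 9+3 = 12 → {'w': 1, 'n': 1, 't': 12, 's': 10, 'x': 5}
lookup['w']*lookup['x'] = 1*5 = 5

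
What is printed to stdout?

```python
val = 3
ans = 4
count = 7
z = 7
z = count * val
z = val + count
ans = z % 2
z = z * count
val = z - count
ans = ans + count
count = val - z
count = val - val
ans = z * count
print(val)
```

z = 7*3 = 21
z = 3+7 = 10
ans = 10%2 = 0
z = 10*7 = 70
val = 70-7 = 63
ans = 0+7 = 7
count = 63-70 = -7
count = 63-63 = 0
ans = 70*0 = 0

63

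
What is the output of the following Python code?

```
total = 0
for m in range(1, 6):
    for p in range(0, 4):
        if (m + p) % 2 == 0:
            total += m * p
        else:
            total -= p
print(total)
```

34

m=1,p=0: odd sum, total = 0-0 = 0
m=1,p=1: even sum, total = 0+1 = 1
m=1,p=2: odd sum, total = 1-2 = -1
m=1,p=3: even sum, total = (-1)+3 = 2
m=2,p=0: even sum, total = 2+0 = 2
m=2,p=1: odd sum, total = 2-1 = 1
m=2,p=2: even sum, total = 1+4 = 5
m=2,p=3: odd sum, total = 5-3 = 2
m=3,p=0: odd sum, total = 2-0 = 2
m=3,p=1: even sum, total = 2+3 = 5
m=3,p=2: odd sum, total = 5-2 = 3
m=3,p=3: even sum, total = 3+9 = 12
m=4,p=0: even sum, total = 12+0 = 12
m=4,p=1: odd sum, total = 12-1 = 11
m=4,p=2: even sum, total = 11+8 = 19
m=4,p=3: odd sum, total = 19-3 = 16
m=5,p=0: odd sum, total = 16-0 = 16
m=5,p=1: even sum, total = 16+5 = 21
m=5,p=2: odd sum, total = 21-2 = 19
m=5,p=3: even sum, total = 19+15 = 34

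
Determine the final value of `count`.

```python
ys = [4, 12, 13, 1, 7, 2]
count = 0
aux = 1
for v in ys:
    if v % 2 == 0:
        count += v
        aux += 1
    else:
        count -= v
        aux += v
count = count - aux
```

-28

v=4: even, count = 0+4 = 4; aux=2
v=12: even, count = 4+12 = 16; aux=3
v=13: not even, count = 16-13 = 3; aux=16
v=1: not even, count = 3-1 = 2; aux=17
v=7: not even, count = 2-7 = -5; aux=24
v=2: even, count = (-5)+2 = -3; aux=25
count-aux = (-3)-25 = -28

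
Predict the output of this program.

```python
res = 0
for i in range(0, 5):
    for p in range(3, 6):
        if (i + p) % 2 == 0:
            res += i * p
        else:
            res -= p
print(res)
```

24

i=0,p=3: odd sum, res = 0-3 = -3
i=0,p=4: even sum, res = (-3)+0 = -3
i=0,p=5: odd sum, res = (-3)-5 = -8
i=1,p=3: even sum, res = (-8)+3 = -5
i=1,p=4: odd sum, res = (-5)-4 = -9
i=1,p=5: even sum, res = (-9)+5 = -4
i=2,p=3: odd sum, res = (-4)-3 = -7
i=2,p=4: even sum, res = (-7)+8 = 1
i=2,p=5: odd sum, res = 1-5 = -4
i=3,p=3: even sum, res = (-4)+9 = 5
i=3,p=4: odd sum, res = 5-4 = 1
i=3,p=5: even sum, res = 1+15 = 16
i=4,p=3: odd sum, res = 16-3 = 13
i=4,p=4: even sum, res = 13+16 = 29
i=4,p=5: odd sum, res = 29-5 = 24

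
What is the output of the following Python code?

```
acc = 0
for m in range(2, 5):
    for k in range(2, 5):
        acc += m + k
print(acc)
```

54

m=2,k=2: acc = 0+4 = 4
m=2,k=3: acc = 4+5 = 9
m=2,k=4: acc = 9+6 = 15
m=3,k=2: acc = 15+5 = 20
m=3,k=3: acc = 20+6 = 26
m=3,k=4: acc = 26+7 = 33
m=4,k=2: acc = 33+6 = 39
m=4,k=3: acc = 39+7 = 46
m=4,k=4: acc = 46+8 = 54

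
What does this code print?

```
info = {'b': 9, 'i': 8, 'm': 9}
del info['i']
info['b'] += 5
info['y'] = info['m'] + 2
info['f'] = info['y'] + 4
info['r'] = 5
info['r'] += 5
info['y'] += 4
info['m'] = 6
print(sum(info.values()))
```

60

del 'i' → {'b': 9, 'm': 9}
info['b'] = 9+5 = 14 → {'b': 14, 'm': 9}
info['y'] = info['m']+2 = 11 → {'b': 14, 'm': 9, 'y': 11}
info['f'] = info['y']+4 = 15 → {'b': 14, 'm': 9, 'y': 11, 'f': 15}
info['r'] = 5 → {'b': 14, 'm': 9, 'y': 11, 'f': 15, 'r': 5}
info['r'] = 5+5 = 10 → {'b': 14, 'm': 9, 'y': 11, 'f': 15, 'r': 10}
info['y'] = 11+4 = 15 → {'b': 14, 'm': 9, 'y': 15, 'f': 15, 'r': 10}
info['m'] = 6 → {'b': 14, 'm': 6, 'y': 15, 'f': 15, 'r': 10}
sum of values = 60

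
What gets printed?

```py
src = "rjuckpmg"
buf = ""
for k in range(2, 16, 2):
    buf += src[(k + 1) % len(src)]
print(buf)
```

cpgjcpg

k=2: add src[3]='c' → 'c'
k=4: add src[5]='p' → 'cp'
k=6: add src[7]='g' → 'cpg'
k=8: add src[1]='j' → 'cpgj'
k=10: add src[3]='c' → 'cpgjc'
k=12: add src[5]='p' → 'cpgjcp'
k=14: add src[7]='g' → 'cpgjcpg'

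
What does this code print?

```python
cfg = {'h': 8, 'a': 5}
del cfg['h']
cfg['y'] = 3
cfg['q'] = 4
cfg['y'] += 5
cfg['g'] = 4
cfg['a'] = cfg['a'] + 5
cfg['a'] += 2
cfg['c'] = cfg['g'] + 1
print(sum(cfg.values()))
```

33

del 'h' → {'a': 5}
cfg['y'] = 3 → {'a': 5, 'y': 3}
cfg['q'] = 4 → {'a': 5, 'y': 3, 'q': 4}
cfg['y'] = 3+5 = 8 → {'a': 5, 'y': 8, 'q': 4}
cfg['g'] = 4 → {'a': 5, 'y': 8, 'q': 4, 'g': 4}
cfg['a'] = cfg['a']+5 = 10 → {'a': 10, 'y': 8, 'q': 4, 'g': 4}
cfg['a'] = 10+2 = 12 → {'a': 12, 'y': 8, 'q': 4, 'g': 4}
cfg['c'] = cfg['g']+1 = 5 → {'a': 12, 'y': 8, 'q': 4, 'g': 4, 'c': 5}
sum of values = 33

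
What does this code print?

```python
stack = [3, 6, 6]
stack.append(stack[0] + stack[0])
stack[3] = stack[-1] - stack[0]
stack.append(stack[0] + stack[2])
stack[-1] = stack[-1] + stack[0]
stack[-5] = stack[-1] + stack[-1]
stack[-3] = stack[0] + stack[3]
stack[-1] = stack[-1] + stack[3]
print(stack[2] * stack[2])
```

append stack[0]+stack[0] = 3+3 = 6 → [3, 6, 6, 6]
stack[3] = stack[-1]-stack[0] = 6-3 = 3 → [3, 6, 6, 3]
append stack[0]+stack[2] = 3+6 = 9 → [3, 6, 6, 3, 9]
stack[-1] = stack[-1]+stack[0] = 9+3 = 12 → [3, 6, 6, 3, 12]
stack[-5] = stack[-1]+stack[-1] = 12+12 = 24 → [24, 6, 6, 3, 12]
stack[-3] = stack[0]+stack[3] = 24+3 = 27 → [24, 6, 27, 3, 12]
stack[-1] = stack[-1]+stack[3] = 12+3 = 15 → [24, 6, 27, 3, 15]
stack[2]*stack[2] = 27*27 = 729

729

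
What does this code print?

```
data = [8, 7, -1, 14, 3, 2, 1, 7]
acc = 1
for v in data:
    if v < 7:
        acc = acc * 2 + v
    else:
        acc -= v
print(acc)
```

-334

v=8: not <7, acc = 1-8 = -7
v=7: not <7, acc = (-7)-7 = -14
v=-1: <7, acc = (-14)*2+(-1) = -29
v=14: not <7, acc = (-29)-14 = -43
v=3: <7, acc = (-43)*2+3 = -83
v=2: <7, acc = (-83)*2+2 = -164
v=1: <7, acc = (-164)*2+1 = -327
v=7: not <7, acc = (-327)-7 = -334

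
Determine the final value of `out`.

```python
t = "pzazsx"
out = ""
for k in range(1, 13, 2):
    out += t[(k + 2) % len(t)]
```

k=1: add t[3]='z' → 'z'
k=3: add t[5]='x' → 'zx'
k=5: add t[1]='z' → 'zxz'
k=7: add t[3]='z' → 'zxzz'
k=9: add t[5]='x' → 'zxzzx'
k=11: add t[1]='z' → 'zxzzxz'

'zxzzxz'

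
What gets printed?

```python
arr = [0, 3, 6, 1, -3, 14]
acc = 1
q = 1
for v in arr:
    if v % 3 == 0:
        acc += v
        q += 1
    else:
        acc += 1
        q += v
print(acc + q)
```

v=0: %3==0, acc = 1+0 = 1; q=2
v=3: %3==0, acc = 1+3 = 4; q=3
v=6: %3==0, acc = 4+6 = 10; q=4
v=1: not %3==0, acc = 10+1 = 11; q=5
v=-3: %3==0, acc = 11+(-3) = 8; q=6
v=14: not %3==0, acc = 8+1 = 9; q=20
acc+q = 9+20 = 29

29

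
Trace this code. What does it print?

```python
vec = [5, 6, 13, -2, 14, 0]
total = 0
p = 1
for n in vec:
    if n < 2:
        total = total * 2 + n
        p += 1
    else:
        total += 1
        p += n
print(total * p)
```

n=5: not <2, total = 0+1 = 1; p=6
n=6: not <2, total = 1+1 = 2; p=12
n=13: not <2, total = 2+1 = 3; p=25
n=-2: <2, total = 3*2+(-2) = 4; p=26
n=14: not <2, total = 4+1 = 5; p=40
n=0: <2, total = 5*2+0 = 10; p=41
total*p = 10*41 = 410

410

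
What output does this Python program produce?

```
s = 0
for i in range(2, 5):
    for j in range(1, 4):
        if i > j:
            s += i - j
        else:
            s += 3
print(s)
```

19

i=2,j=1: 2>1, s = 0+1 = 1
i=2,j=2: not 2>2, s = 1+3 = 4
i=2,j=3: not 2>3, s = 4+3 = 7
i=3,j=1: 3>1, s = 7+2 = 9
i=3,j=2: 3>2, s = 9+1 = 10
i=3,j=3: not 3>3, s = 10+3 = 13
i=4,j=1: 4>1, s = 13+3 = 16
i=4,j=2: 4>2, s = 16+2 = 18
i=4,j=3: 4>3, s = 18+1 = 19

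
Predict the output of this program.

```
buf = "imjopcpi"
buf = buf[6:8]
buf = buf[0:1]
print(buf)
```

slice [6:8] → 'pi'
slice [0:1] → 'p'

p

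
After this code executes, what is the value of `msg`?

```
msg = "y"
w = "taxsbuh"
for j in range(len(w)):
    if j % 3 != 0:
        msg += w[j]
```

j=0: skip
j=1: add 'a' → 'ya'
j=2: add 'x' → 'yax'
j=3: skip
j=4: add 'b' → 'yaxb'
j=5: add 'u' → 'yaxbu'
j=6: skip

'yaxbu'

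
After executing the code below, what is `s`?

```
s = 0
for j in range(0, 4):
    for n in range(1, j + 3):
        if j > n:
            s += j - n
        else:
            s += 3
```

j=0,n=1: not 0>1, s = 0+3 = 3
j=0,n=2: not 0>2, s = 3+3 = 6
j=1,n=1: not 1>1, s = 6+3 = 9
j=1,n=2: not 1>2, s = 9+3 = 12
j=1,n=3: not 1>3, s = 12+3 = 15
j=2,n=1: 2>1, s = 15+1 = 16
j=2,n=2: not 2>2, s = 16+3 = 19
j=2,n=3: not 2>3, s = 19+3 = 22
j=2,n=4: not 2>4, s = 22+3 = 25
j=3,n=1: 3>1, s = 25+2 = 27
j=3,n=2: 3>2, s = 27+1 = 28
j=3,n=3: not 3>3, s = 28+3 = 31
j=3,n=4: not 3>4, s = 31+3 = 34
j=3,n=5: not 3>5, s = 34+3 = 37

37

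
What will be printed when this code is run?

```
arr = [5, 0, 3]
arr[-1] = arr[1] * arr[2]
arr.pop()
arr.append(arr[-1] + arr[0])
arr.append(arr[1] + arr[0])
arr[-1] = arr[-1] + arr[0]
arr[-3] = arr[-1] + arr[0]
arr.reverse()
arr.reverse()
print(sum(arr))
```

35

arr[-1] = arr[1]*arr[2] = 0*3 = 0 → [5, 0, 0]
pop() removes 0 → [5, 0]
append arr[-1]+arr[0] = 0+5 = 5 → [5, 0, 5]
append arr[1]+arr[0] = 0+5 = 5 → [5, 0, 5, 5]
arr[-1] = arr[-1]+arr[0] = 5+5 = 10 → [5, 0, 5, 10]
arr[-3] = arr[-1]+arr[0] = 10+5 = 15 → [5, 15, 5, 10]
reverse → [10, 5, 15, 5]
reverse → [5, 15, 5, 10]
sum = 35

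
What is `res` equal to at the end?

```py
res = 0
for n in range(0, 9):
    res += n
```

n=0: res = 0+0 = 0
n=1: res = 0+1 = 1
n=2: res = 1+2 = 3
n=3: res = 3+3 = 6
n=4: res = 6+4 = 10
n=5: res = 10+5 = 15
n=6: res = 15+6 = 21
n=7: res = 21+7 = 28
n=8: res = 28+8 = 36

36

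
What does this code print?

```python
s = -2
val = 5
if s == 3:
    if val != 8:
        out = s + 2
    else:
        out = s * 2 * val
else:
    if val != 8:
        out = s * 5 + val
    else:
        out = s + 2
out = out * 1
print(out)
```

-5

s=-2, val=5
s == 3 is False; val != 8 is True
→ out = s * 5 + val = -5
out = (-5)*1 = -5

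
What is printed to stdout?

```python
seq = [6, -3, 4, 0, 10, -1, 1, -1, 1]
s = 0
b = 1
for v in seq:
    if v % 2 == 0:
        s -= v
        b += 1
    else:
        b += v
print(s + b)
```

v=6: even, s = 0-6 = -6; b=2
v=-3: not even; b=-1
v=4: even, s = (-6)-4 = -10; b=0
v=0: even, s = (-10)-0 = -10; b=1
v=10: even, s = (-10)-10 = -20; b=2
v=-1: not even; b=1
v=1: not even; b=2
v=-1: not even; b=1
v=1: not even; b=2
s+b = (-20)+2 = -18

-18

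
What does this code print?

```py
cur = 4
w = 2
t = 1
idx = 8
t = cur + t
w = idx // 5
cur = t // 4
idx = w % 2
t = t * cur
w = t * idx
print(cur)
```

1

t = 4+1 = 5
w = 8//5 = 1
cur = 5//4 = 1
idx = 1%2 = 1
t = 5*1 = 5
w = 5*1 = 5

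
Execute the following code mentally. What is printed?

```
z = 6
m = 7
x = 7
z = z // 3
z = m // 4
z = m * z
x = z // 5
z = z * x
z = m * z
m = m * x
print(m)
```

z = 6//3 = 2
z = 7//4 = 1
z = 7*1 = 7
x = 7//5 = 1
z = 7*1 = 7
z = 7*7 = 49
m = 7*1 = 7

7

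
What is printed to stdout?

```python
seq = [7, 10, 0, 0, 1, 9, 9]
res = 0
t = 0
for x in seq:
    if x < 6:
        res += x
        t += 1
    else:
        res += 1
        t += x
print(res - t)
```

x=7: not <6, res = 0+1 = 1; t=7
x=10: not <6, res = 1+1 = 2; t=17
x=0: <6, res = 2+0 = 2; t=18
x=0: <6, res = 2+0 = 2; t=19
x=1: <6, res = 2+1 = 3; t=20
x=9: not <6, res = 3+1 = 4; t=29
x=9: not <6, res = 4+1 = 5; t=38
res-t = 5-38 = -33

-33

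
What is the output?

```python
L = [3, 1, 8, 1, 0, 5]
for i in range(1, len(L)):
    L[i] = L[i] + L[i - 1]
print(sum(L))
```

63

i=1: L[1] = 1+3 = 4 → [3, 4, 8, 1, 0, 5]
i=2: L[2] = 8+4 = 12 → [3, 4, 12, 1, 0, 5]
i=3: L[3] = 1+12 = 13 → [3, 4, 12, 13, 0, 5]
i=4: L[4] = 0+13 = 13 → [3, 4, 12, 13, 13, 5]
i=5: L[5] = 5+13 = 18 → [3, 4, 12, 13, 13, 18]
sum = 63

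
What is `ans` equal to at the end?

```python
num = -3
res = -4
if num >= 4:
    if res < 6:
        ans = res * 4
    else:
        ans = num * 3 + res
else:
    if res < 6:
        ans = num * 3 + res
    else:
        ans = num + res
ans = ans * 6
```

num=-3, res=-4
num >= 4 is False; res < 6 is True
→ ans = num * 3 + res = -13
ans = (-13)*6 = -78

-78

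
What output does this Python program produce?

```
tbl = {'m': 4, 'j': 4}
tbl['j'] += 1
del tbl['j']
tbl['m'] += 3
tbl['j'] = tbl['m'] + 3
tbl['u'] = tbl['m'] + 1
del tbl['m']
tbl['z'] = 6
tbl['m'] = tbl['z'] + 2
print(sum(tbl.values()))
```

32

tbl['j'] = 4+1 = 5 → {'m': 4, 'j': 5}
del 'j' → {'m': 4}
tbl['m'] = 4+3 = 7 → {'m': 7}
tbl['j'] = tbl['m']+3 = 10 → {'m': 7, 'j': 10}
tbl['u'] = tbl['m']+1 = 8 → {'m': 7, 'j': 10, 'u': 8}
del 'm' → {'j': 10, 'u': 8}
tbl['z'] = 6 → {'j': 10, 'u': 8, 'z': 6}
tbl['m'] = tbl['z']+2 = 8 → {'j': 10, 'u': 8, 'z': 6, 'm': 8}
sum of values = 32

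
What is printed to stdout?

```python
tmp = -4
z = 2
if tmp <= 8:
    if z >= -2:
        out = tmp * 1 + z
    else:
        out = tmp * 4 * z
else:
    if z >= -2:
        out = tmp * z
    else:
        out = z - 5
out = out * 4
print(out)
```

tmp=-4, z=2
tmp <= 8 is True; z >= -2 is True
→ out = tmp * 1 + z = -2
out = (-2)*4 = -8

-8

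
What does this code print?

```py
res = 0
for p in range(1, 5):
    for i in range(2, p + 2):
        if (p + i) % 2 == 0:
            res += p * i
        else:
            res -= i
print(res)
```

18

p=1,i=2: odd sum, res = 0-2 = -2
p=2,i=2: even sum, res = (-2)+4 = 2
p=2,i=3: odd sum, res = 2-3 = -1
p=3,i=2: odd sum, res = (-1)-2 = -3
p=3,i=3: even sum, res = (-3)+9 = 6
p=3,i=4: odd sum, res = 6-4 = 2
p=4,i=2: even sum, res = 2+8 = 10
p=4,i=3: odd sum, res = 10-3 = 7
p=4,i=4: even sum, res = 7+16 = 23
p=4,i=5: odd sum, res = 23-5 = 18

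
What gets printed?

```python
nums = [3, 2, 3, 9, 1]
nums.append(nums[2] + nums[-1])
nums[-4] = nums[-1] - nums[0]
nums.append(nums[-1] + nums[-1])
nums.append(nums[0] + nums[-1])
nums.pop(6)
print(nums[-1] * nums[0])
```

append nums[2]+nums[-1] = 3+1 = 4 → [3, 2, 3, 9, 1, 4]
nums[-4] = nums[-1]-nums[0] = 4-3 = 1 → [3, 2, 1, 9, 1, 4]
append nums[-1]+nums[-1] = 4+4 = 8 → [3, 2, 1, 9, 1, 4, 8]
append nums[0]+nums[-1] = 3+8 = 11 → [3, 2, 1, 9, 1, 4, 8, 11]
pop(6) removes 8 → [3, 2, 1, 9, 1, 4, 11]
nums[-1]*nums[0] = 11*3 = 33

33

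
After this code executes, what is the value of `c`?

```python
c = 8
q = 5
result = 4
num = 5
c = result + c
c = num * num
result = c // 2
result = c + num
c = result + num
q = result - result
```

c = 4+8 = 12
c = 5*5 = 25
result = 25//2 = 12
result = 25+5 = 30
c = 30+5 = 35
q = 30-30 = 0

35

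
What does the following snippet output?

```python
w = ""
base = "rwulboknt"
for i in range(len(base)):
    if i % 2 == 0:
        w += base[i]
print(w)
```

rubkt

i=0: add 'r' → 'r'
i=1: skip
i=2: add 'u' → 'ru'
i=3: skip
i=4: add 'b' → 'rub'
i=5: skip
i=6: add 'k' → 'rubk'
i=7: skip
i=8: add 't' → 'rubkt'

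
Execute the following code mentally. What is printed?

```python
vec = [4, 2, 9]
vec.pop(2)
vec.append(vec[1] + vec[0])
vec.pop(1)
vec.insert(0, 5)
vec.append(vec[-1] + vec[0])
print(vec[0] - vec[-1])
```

pop(2) removes 9 → [4, 2]
append vec[1]+vec[0] = 2+4 = 6 → [4, 2, 6]
pop(1) removes 2 → [4, 6]
insert 5 at 0 → [5, 4, 6]
append vec[-1]+vec[0] = 6+5 = 11 → [5, 4, 6, 11]
vec[0]-vec[-1] = 5-11 = -6

-6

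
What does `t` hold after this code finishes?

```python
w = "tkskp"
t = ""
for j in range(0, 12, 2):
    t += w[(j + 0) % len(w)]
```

j=0: add w[0]='t' → 't'
j=2: add w[2]='s' → 'ts'
j=4: add w[4]='p' → 'tsp'
j=6: add w[1]='k' → 'tspk'
j=8: add w[3]='k' → 'tspkk'
j=10: add w[0]='t' → 'tspkkt'

'tspkkt'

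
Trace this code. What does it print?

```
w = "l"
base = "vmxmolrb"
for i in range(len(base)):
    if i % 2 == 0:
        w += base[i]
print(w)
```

i=0: add 'v' → 'lv'
i=1: skip
i=2: add 'x' → 'lvx'
i=3: skip
i=4: add 'o' → 'lvxo'
i=5: skip
i=6: add 'r' → 'lvxor'
i=7: skip

lvxor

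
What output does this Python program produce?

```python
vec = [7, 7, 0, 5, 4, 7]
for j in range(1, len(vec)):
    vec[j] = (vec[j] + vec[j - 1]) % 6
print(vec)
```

[7, 2, 2, 1, 5, 0]

j=1: vec[1] = (7+7)%6 = 2 → [7, 2, 0, 5, 4, 7]
j=2: vec[2] = (0+2)%6 = 2 → [7, 2, 2, 5, 4, 7]
j=3: vec[3] = (5+2)%6 = 1 → [7, 2, 2, 1, 4, 7]
j=4: vec[4] = (4+1)%6 = 5 → [7, 2, 2, 1, 5, 7]
j=5: vec[5] = (7+5)%6 = 0 → [7, 2, 2, 1, 5, 0]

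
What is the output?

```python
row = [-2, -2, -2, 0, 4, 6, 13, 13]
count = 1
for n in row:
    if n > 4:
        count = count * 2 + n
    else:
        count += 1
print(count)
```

n=-2: not >4, count = 1+1 = 2
n=-2: not >4, count = 2+1 = 3
n=-2: not >4, count = 3+1 = 4
n=0: not >4, count = 4+1 = 5
n=4: not >4, count = 5+1 = 6
n=6: >4, count = 6*2+6 = 18
n=13: >4, count = 18*2+13 = 49
n=13: >4, count = 49*2+13 = 111

111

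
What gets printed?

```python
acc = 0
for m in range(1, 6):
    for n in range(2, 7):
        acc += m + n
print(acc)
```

175

m=1,n=2: acc = 0+3 = 3
m=1,n=3: acc = 3+4 = 7
m=1,n=4: acc = 7+5 = 12
m=1,n=5: acc = 12+6 = 18
m=1,n=6: acc = 18+7 = 25
m=2,n=2: acc = 25+4 = 29
m=2,n=3: acc = 29+5 = 34
m=2,n=4: acc = 34+6 = 40
m=2,n=5: acc = 40+7 = 47
m=2,n=6: acc = 47+8 = 55
m=3,n=2: acc = 55+5 = 60
m=3,n=3: acc = 60+6 = 66
m=3,n=4: acc = 66+7 = 73
m=3,n=5: acc = 73+8 = 81
m=3,n=6: acc = 81+9 = 90
m=4,n=2: acc = 90+6 = 96
m=4,n=3: acc = 96+7 = 103
m=4,n=4: acc = 103+8 = 111
m=4,n=5: acc = 111+9 = 120
m=4,n=6: acc = 120+10 = 130
m=5,n=2: acc = 130+7 = 137
m=5,n=3: acc = 137+8 = 145
m=5,n=4: acc = 145+9 = 154
m=5,n=5: acc = 154+10 = 164
m=5,n=6: acc = 164+11 = 175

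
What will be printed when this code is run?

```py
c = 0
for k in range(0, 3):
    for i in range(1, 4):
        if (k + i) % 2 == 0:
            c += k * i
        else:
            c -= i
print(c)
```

k=0,i=1: odd sum, c = 0-1 = -1
k=0,i=2: even sum, c = (-1)+0 = -1
k=0,i=3: odd sum, c = (-1)-3 = -4
k=1,i=1: even sum, c = (-4)+1 = -3
k=1,i=2: odd sum, c = (-3)-2 = -5
k=1,i=3: even sum, c = (-5)+3 = -2
k=2,i=1: odd sum, c = (-2)-1 = -3
k=2,i=2: even sum, c = (-3)+4 = 1
k=2,i=3: odd sum, c = 1-3 = -2

-2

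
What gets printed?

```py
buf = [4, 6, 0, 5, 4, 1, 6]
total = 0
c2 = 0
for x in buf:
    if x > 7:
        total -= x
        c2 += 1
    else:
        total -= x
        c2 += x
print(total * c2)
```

x=4: not >7, total = 0-4 = -4; c2=4
x=6: not >7, total = (-4)-6 = -10; c2=10
x=0: not >7, total = (-10)-0 = -10; c2=10
x=5: not >7, total = (-10)-5 = -15; c2=15
x=4: not >7, total = (-15)-4 = -19; c2=19
x=1: not >7, total = (-19)-1 = -20; c2=20
x=6: not >7, total = (-20)-6 = -26; c2=26
total*c2 = (-26)*26 = -676

-676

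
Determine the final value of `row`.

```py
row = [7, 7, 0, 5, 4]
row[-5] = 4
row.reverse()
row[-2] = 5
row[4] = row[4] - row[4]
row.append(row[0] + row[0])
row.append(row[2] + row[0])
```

row[-5] = 4 → [4, 7, 0, 5, 4]
reverse → [4, 5, 0, 7, 4]
row[-2] = 5 → [4, 5, 0, 5, 4]
row[4] = row[4]-row[4] = 4-4 = 0 → [4, 5, 0, 5, 0]
append row[0]+row[0] = 4+4 = 8 → [4, 5, 0, 5, 0, 8]
append row[2]+row[0] = 0+4 = 4 → [4, 5, 0, 5, 0, 8, 4]

[4, 5, 0, 5, 0, 8, 4]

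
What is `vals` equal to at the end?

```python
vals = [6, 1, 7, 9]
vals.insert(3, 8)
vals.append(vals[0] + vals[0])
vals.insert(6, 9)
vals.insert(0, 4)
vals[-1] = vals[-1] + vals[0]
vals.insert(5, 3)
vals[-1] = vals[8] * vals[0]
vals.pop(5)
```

[4, 6, 1, 7, 8, 9, 12, 52]

insert 8 at 3 → [6, 1, 7, 8, 9]
append vals[0]+vals[0] = 6+6 = 12 → [6, 1, 7, 8, 9, 12]
insert 9 at 6 → [6, 1, 7, 8, 9, 12, 9]
insert 4 at 0 → [4, 6, 1, 7, 8, 9, 12, 9]
vals[-1] = vals[-1]+vals[0] = 9+4 = 13 → [4, 6, 1, 7, 8, 9, 12, 13]
insert 3 at 5 → [4, 6, 1, 7, 8, 3, 9, 12, 13]
vals[-1] = vals[8]*vals[0] = 13*4 = 52 → [4, 6, 1, 7, 8, 3, 9, 12, 52]
pop(5) removes 3 → [4, 6, 1, 7, 8, 9, 12, 52]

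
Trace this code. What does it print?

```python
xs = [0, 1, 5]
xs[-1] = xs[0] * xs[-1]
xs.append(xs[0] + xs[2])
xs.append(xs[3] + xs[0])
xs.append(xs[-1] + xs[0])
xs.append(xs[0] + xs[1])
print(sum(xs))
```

2

xs[-1] = xs[0]*xs[-1] = 0*5 = 0 → [0, 1, 0]
append xs[0]+xs[2] = 0+0 = 0 → [0, 1, 0, 0]
append xs[3]+xs[0] = 0+0 = 0 → [0, 1, 0, 0, 0]
append xs[-1]+xs[0] = 0+0 = 0 → [0, 1, 0, 0, 0, 0]
append xs[0]+xs[1] = 0+1 = 1 → [0, 1, 0, 0, 0, 0, 1]
sum = 2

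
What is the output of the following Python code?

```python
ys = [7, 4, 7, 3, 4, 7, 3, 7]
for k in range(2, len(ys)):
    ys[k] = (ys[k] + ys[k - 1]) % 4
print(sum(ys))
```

k=2: ys[2] = (7+4)%4 = 3 → [7, 4, 3, 3, 4, 7, 3, 7]
k=3: ys[3] = (3+3)%4 = 2 → [7, 4, 3, 2, 4, 7, 3, 7]
k=4: ys[4] = (4+2)%4 = 2 → [7, 4, 3, 2, 2, 7, 3, 7]
k=5: ys[5] = (7+2)%4 = 1 → [7, 4, 3, 2, 2, 1, 3, 7]
k=6: ys[6] = (3+1)%4 = 0 → [7, 4, 3, 2, 2, 1, 0, 7]
k=7: ys[7] = (7+0)%4 = 3 → [7, 4, 3, 2, 2, 1, 0, 3]
sum = 22

22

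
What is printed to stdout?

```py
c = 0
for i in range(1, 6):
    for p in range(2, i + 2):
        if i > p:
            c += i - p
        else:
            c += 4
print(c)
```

46

i=1,p=2: not 1>2, c = 0+4 = 4
i=2,p=2: not 2>2, c = 4+4 = 8
i=2,p=3: not 2>3, c = 8+4 = 12
i=3,p=2: 3>2, c = 12+1 = 13
i=3,p=3: not 3>3, c = 13+4 = 17
i=3,p=4: not 3>4, c = 17+4 = 21
i=4,p=2: 4>2, c = 21+2 = 23
i=4,p=3: 4>3, c = 23+1 = 24
i=4,p=4: not 4>4, c = 24+4 = 28
i=4,p=5: not 4>5, c = 28+4 = 32
i=5,p=2: 5>2, c = 32+3 = 35
i=5,p=3: 5>3, c = 35+2 = 37
i=5,p=4: 5>4, c = 37+1 = 38
i=5,p=5: not 5>5, c = 38+4 = 42
i=5,p=6: not 5>6, c = 42+4 = 46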